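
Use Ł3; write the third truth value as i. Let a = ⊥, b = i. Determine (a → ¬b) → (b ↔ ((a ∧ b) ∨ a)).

i

¬b = ¬i = i
a → ¬b = ⊥ → i = ⊤  [min(1, 1−0+½)]
a ∧ b = ⊥ ∧ i = ⊥
(a ∧ b) ∨ a = ⊥ ∨ ⊥ = ⊥
b ↔ ((a ∧ b) ∨ a) = i ↔ ⊥ = i
(a → ¬b) → (b ↔ ((a ∧ b) ∨ a)) = ⊤ → i = i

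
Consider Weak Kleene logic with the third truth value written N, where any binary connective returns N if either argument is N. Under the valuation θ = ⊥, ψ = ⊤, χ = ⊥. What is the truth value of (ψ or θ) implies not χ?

ψ or θ = ⊤ or ⊥ = ⊤
not χ = not ⊥ = ⊤
(ψ or θ) implies not χ = ⊤ implies ⊤ = ⊤

⊤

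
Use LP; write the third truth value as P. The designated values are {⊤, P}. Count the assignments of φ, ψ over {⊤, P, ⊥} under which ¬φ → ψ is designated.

8

Of the 9 assignments, 8 give a value in {⊤, P}.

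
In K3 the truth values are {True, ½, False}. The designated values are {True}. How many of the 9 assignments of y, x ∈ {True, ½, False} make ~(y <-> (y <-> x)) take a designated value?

Designated under: (y=True, x=False); (y=False, x=False).

2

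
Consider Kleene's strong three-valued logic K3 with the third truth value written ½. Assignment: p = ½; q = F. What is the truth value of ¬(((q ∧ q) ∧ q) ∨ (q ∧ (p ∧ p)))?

T

q ∧ q = F ∧ F = F
(q ∧ q) ∧ q = F ∧ F = F
p ∧ p = ½ ∧ ½ = ½
q ∧ (p ∧ p) = F ∧ ½ = F
((q ∧ q) ∧ q) ∨ (q ∧ (p ∧ p)) = F ∨ F = F
¬(((q ∧ q) ∧ q) ∨ (q ∧ (p ∧ p))) = ¬F = T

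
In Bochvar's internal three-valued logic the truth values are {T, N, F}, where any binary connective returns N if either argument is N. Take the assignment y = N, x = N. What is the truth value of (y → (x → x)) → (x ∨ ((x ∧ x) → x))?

x → x = N → N = N  [any arg is the third value ⇒ result is the third value]
y → (x → x) = N → N = N
x ∧ x = N ∧ N = N
(x ∧ x) → x = N → N = N
x ∨ ((x ∧ x) → x) = N ∨ N = N
(y → (x → x)) → (x ∨ ((x ∧ x) → x)) = N → N = N

N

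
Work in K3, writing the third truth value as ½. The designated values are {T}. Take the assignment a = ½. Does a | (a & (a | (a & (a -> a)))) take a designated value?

a -> a = ½ -> ½ = ½
a & (a -> a) = ½ & ½ = ½
a | (a & (a -> a)) = ½ | ½ = ½
a & (a | (a & (a -> a))) = ½ & ½ = ½
a | (a & (a | (a & (a -> a)))) = ½ | ½ = ½
½ ∉ {T}.

No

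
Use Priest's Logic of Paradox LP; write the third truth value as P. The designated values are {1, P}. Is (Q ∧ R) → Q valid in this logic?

Every assignment of Q, R over {1, P, 0} gives a value in {1, P}.
In particular, with Q=P, R=P: (Q ∧ R) → Q = P.

Yes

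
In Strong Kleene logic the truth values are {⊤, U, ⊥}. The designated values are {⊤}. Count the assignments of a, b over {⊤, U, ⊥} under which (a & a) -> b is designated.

5

Of the 9 assignments, 5 give a value in {⊤}.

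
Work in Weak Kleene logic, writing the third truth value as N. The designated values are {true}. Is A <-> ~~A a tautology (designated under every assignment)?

No

Countermodel: A=N gives N, which is not designated.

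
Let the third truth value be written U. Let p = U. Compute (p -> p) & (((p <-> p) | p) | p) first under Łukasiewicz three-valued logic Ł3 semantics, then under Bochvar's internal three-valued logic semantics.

In Łukasiewicz three-valued logic Ł3: p -> p = U -> U = ⊤
p <-> p = U <-> U = ⊤
(p <-> p) | p = ⊤ | U = ⊤
((p <-> p) | p) | p = ⊤ | U = ⊤
(p -> p) & (((p <-> p) | p) | p) = ⊤ & ⊤ = ⊤
In Bochvar's internal three-valued logic: p -> p = U -> U = U
p <-> p = U <-> U = U
(p <-> p) | p = U | U = U
((p <-> p) | p) | p = U | U = U
(p -> p) & (((p <-> p) | p) | p) = U & U = U
They differ because Łukasiewicz three-valued logic Ł3 and Bochvar's internal three-valued logic treat U differently under the binary connectives.

⊤; U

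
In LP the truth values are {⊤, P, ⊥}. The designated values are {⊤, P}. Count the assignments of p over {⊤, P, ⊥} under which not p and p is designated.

1

p=⊤: ⊥ ·
p=P: P ✓
p=⊥: ⊥ ·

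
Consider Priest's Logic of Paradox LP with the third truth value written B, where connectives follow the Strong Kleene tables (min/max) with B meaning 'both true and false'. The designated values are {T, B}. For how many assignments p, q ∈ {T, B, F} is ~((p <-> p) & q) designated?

7

Of the 9 assignments, 7 give a value in {T, B}.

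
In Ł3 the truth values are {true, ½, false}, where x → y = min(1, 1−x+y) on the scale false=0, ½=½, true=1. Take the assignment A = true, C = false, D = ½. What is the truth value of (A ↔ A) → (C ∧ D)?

false

A ↔ A = true ↔ true = true
C ∧ D = false ∧ ½ = false
(A ↔ A) → (C ∧ D) = true → false = false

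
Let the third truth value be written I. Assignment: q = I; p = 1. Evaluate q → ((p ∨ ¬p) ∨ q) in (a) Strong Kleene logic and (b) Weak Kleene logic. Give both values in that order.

In Strong Kleene logic: ¬p = ¬1 = 0
p ∨ ¬p = 1 ∨ 0 = 1
(p ∨ ¬p) ∨ q = 1 ∨ I = 1
q → ((p ∨ ¬p) ∨ q) = I → 1 = 1  [¬I ∨ 1]
In Weak Kleene logic: ¬p = ¬1 = 0
p ∨ ¬p = 1 ∨ 0 = 1
(p ∨ ¬p) ∨ q = 1 ∨ I = I
q → ((p ∨ ¬p) ∨ q) = I → I = I
They differ because Strong Kleene logic and Weak Kleene logic treat I differently under the binary connectives.

1; I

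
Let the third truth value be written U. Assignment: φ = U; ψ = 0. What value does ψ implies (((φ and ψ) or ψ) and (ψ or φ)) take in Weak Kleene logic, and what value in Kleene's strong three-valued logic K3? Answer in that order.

In Weak Kleene logic: φ and ψ = U and 0 = U
(φ and ψ) or ψ = U or 0 = U
ψ or φ = 0 or U = U
((φ and ψ) or ψ) and (ψ or φ) = U and U = U
ψ implies (((φ and ψ) or ψ) and (ψ or φ)) = 0 implies U = U  [any arg is the third value ⇒ result is the third value]
In Kleene's strong three-valued logic K3: φ and ψ = U and 0 = 0
(φ and ψ) or ψ = 0 or 0 = 0
ψ or φ = 0 or U = U
((φ and ψ) or ψ) and (ψ or φ) = 0 and U = 0
ψ implies (((φ and ψ) or ψ) and (ψ or φ)) = 0 implies 0 = 1
They differ because Weak Kleene logic and Kleene's strong three-valued logic K3 treat U differently under the binary connectives.

U; 1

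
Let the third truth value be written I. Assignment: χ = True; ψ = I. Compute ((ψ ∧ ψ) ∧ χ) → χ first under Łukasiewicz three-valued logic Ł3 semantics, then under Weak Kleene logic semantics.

In Łukasiewicz three-valued logic Ł3: ψ ∧ ψ = I ∧ I = I
(ψ ∧ ψ) ∧ χ = I ∧ True = I
((ψ ∧ ψ) ∧ χ) → χ = I → True = True  [min(1, 1−½+1)]
In Weak Kleene logic: ψ ∧ ψ = I ∧ I = I
(ψ ∧ ψ) ∧ χ = I ∧ True = I
((ψ ∧ ψ) ∧ χ) → χ = I → True = I  [any arg is the third value ⇒ result is the third value]
They differ because Łukasiewicz three-valued logic Ł3 and Weak Kleene logic treat I differently under the binary connectives.

True; I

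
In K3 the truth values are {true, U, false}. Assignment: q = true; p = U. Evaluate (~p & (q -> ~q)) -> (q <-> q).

~p = ~U = U
~q = ~true = false
q -> ~q = true -> false = false
~p & (q -> ~q) = U & false = false
q <-> q = true <-> true = true
(~p & (q -> ~q)) -> (q <-> q) = false -> true = true

true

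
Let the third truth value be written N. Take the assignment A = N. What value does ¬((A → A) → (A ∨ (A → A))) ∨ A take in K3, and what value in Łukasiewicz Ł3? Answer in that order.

In K3: A → A = N → N = N  [¬N ∨ N]
A → A = N → N = N
A ∨ (A → A) = N ∨ N = N
(A → A) → (A ∨ (A → A)) = N → N = N
¬((A → A) → (A ∨ (A → A))) = ¬N = N
¬((A → A) → (A ∨ (A → A))) ∨ A = N ∨ N = N
In Łukasiewicz Ł3: A → A = N → N = True  [min(1, 1−½+½)]
A → A = N → N = True
A ∨ (A → A) = N ∨ True = True
(A → A) → (A ∨ (A → A)) = True → True = True
¬((A → A) → (A ∨ (A → A))) = ¬True = False
¬((A → A) → (A ∨ (A → A))) ∨ A = False ∨ N = N

N; N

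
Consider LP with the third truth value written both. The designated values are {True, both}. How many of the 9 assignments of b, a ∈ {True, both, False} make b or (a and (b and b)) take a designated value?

Of the 9 assignments, 6 give a value in {True, both}.

6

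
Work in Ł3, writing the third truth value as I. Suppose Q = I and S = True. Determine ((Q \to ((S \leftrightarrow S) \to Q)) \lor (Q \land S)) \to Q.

I

S \leftrightarrow S = True \leftrightarrow True = True
(S \leftrightarrow S) \to Q = True \to I = I  [min(1, 1−1+½)]
Q \to ((S \leftrightarrow S) \to Q) = I \to I = True
Q \land S = I \land True = I
(Q \to ((S \leftrightarrow S) \to Q)) \lor (Q \land S) = True \lor I = True
((Q \to ((S \leftrightarrow S) \to Q)) \lor (Q \land S)) \to Q = True \to I = I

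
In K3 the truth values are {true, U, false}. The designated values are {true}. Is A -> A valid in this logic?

No

Countermodel: A=U gives U, which is not designated.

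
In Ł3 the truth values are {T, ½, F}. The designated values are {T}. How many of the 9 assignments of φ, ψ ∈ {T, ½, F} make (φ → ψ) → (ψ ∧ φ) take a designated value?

3

Designated under: (φ=T, ψ=T); (φ=T, ψ=½); (φ=T, ψ=F).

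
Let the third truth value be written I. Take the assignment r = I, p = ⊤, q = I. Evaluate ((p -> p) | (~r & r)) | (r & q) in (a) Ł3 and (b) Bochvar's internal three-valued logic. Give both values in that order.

⊤; I

In Ł3: p -> p = ⊤ -> ⊤ = ⊤
~r = ~I = I
~r & r = I & I = I
(p -> p) | (~r & r) = ⊤ | I = ⊤
r & q = I & I = I
((p -> p) | (~r & r)) | (r & q) = ⊤ | I = ⊤
In Bochvar's internal three-valued logic: p -> p = ⊤ -> ⊤ = ⊤
~r = ~I = I
~r & r = I & I = I
(p -> p) | (~r & r) = ⊤ | I = I
r & q = I & I = I
((p -> p) | (~r & r)) | (r & q) = I | I = I
They differ because Ł3 and Bochvar's internal three-valued logic treat I differently under the binary connectives.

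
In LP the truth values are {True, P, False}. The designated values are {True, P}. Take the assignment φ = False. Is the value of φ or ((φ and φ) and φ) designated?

No

φ and φ = False and False = False
(φ and φ) and φ = False and False = False
φ or ((φ and φ) and φ) = False or False = False
False ∉ {True, P}.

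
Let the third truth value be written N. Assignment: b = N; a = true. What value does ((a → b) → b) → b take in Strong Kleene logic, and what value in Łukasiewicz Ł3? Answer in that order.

In Strong Kleene logic: a → b = true → N = N  [¬true ∨ N]
(a → b) → b = N → N = N
((a → b) → b) → b = N → N = N
In Łukasiewicz Ł3: a → b = true → N = N  [min(1, 1−1+½)]
(a → b) → b = N → N = true
((a → b) → b) → b = true → N = N

N; N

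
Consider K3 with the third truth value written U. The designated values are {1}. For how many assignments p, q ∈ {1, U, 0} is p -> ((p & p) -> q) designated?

5

Of the 9 assignments, 5 give a value in {1}.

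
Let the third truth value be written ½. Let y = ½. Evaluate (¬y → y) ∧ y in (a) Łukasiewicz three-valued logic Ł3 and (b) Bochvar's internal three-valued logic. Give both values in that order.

½; ½

In Łukasiewicz three-valued logic Ł3: ¬y = ¬½ = ½
¬y → y = ½ → ½ = true  [min(1, 1−½+½)]
(¬y → y) ∧ y = true ∧ ½ = ½
In Bochvar's internal three-valued logic: ¬y = ¬½ = ½
¬y → y = ½ → ½ = ½  [any arg is the third value ⇒ result is the third value]
(¬y → y) ∧ y = ½ ∧ ½ = ½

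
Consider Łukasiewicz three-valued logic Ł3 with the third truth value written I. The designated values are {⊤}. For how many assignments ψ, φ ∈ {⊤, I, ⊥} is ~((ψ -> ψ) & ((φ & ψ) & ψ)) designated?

Of the 9 assignments, 5 give a value in {⊤}.

5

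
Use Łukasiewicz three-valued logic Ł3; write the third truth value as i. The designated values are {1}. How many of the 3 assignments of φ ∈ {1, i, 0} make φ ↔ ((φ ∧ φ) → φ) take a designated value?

1

φ=1: 1 ✓
φ=i: i ·
φ=0: 0 ·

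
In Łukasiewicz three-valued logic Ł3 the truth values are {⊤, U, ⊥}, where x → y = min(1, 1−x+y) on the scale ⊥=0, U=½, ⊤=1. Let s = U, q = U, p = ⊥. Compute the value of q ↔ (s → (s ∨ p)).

U

s ∨ p = U ∨ ⊥ = U
s → (s ∨ p) = U → U = ⊤  [min(1, 1−½+½)]
q ↔ (s → (s ∨ p)) = U ↔ ⊤ = U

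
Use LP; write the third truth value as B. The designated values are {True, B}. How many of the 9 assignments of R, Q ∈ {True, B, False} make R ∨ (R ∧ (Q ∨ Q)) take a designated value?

6

Of the 9 assignments, 6 give a value in {True, B}.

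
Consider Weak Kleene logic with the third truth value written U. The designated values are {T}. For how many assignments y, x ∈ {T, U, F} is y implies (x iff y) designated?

Designated under: (y=T, x=T); (y=F, x=T); (y=F, x=F).

3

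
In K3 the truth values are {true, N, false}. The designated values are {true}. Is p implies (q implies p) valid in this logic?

Countermodel: p=N, q=true gives N, which is not designated.

No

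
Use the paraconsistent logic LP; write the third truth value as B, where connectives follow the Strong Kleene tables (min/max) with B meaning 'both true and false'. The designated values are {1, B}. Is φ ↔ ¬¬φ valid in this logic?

Every assignment of φ over {1, B, 0} gives a value in {1, B}.
In particular, with φ=B: φ ↔ ¬¬φ = B.

Yes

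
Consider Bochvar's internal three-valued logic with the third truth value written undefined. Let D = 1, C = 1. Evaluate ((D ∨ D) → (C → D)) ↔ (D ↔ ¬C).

0

D ∨ D = 1 ∨ 1 = 1
C → D = 1 → 1 = 1
(D ∨ D) → (C → D) = 1 → 1 = 1
¬C = ¬1 = 0
D ↔ ¬C = 1 ↔ 0 = 0
((D ∨ D) → (C → D)) ↔ (D ↔ ¬C) = 1 ↔ 0 = 0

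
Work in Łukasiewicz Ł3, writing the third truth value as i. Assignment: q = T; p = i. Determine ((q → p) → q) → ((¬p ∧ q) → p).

q → p = T → i = i  [min(1, 1−1+½)]
(q → p) → q = i → T = T
¬p = ¬i = i
¬p ∧ q = i ∧ T = i
(¬p ∧ q) → p = i → i = T
((q → p) → q) → ((¬p ∧ q) → p) = T → T = T

T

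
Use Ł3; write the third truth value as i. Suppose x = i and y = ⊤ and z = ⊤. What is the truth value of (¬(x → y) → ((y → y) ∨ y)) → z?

⊤

x → y = i → ⊤ = ⊤
¬(x → y) = ¬⊤ = ⊥
y → y = ⊤ → ⊤ = ⊤
(y → y) ∨ y = ⊤ ∨ ⊤ = ⊤
¬(x → y) → ((y → y) ∨ y) = ⊥ → ⊤ = ⊤
(¬(x → y) → ((y → y) ∨ y)) → z = ⊤ → ⊤ = ⊤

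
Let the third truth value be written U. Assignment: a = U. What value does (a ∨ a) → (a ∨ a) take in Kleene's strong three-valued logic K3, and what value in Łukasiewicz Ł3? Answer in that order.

In Kleene's strong three-valued logic K3: a ∨ a = U ∨ U = U
a ∨ a = U ∨ U = U
(a ∨ a) → (a ∨ a) = U → U = U  [¬U ∨ U]
In Łukasiewicz Ł3: a ∨ a = U ∨ U = U
a ∨ a = U ∨ U = U
(a ∨ a) → (a ∨ a) = U → U = true  [min(1, 1−½+½)]
They differ because Kleene's strong three-valued logic K3 and Łukasiewicz Ł3 treat U differently under implication.

U; true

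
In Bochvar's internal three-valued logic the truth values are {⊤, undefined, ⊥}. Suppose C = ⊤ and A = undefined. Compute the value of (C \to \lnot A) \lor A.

\lnot A = \lnot undefined = undefined
C \to \lnot A = ⊤ \to undefined = undefined
(C \to \lnot A) \lor A = undefined \lor undefined = undefined

undefined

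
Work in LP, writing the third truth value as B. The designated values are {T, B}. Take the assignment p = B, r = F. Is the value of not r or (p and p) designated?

Yes

not r = not F = T
p and p = B and B = B
not r or (p and p) = T or B = T
T ∈ {T, B}.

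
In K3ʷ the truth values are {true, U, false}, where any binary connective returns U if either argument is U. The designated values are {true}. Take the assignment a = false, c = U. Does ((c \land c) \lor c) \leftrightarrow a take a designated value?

c \land c = U \land U = U
(c \land c) \lor c = U \lor U = U
((c \land c) \lor c) \leftrightarrow a = U \leftrightarrow false = U
U ∉ {true}.

No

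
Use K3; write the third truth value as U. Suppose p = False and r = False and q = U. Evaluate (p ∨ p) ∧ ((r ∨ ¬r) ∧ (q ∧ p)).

False

p ∨ p = False ∨ False = False
¬r = ¬False = True
r ∨ ¬r = False ∨ True = True
q ∧ p = U ∧ False = False
(r ∨ ¬r) ∧ (q ∧ p) = True ∧ False = False
(p ∨ p) ∧ ((r ∨ ¬r) ∧ (q ∧ p)) = False ∧ False = False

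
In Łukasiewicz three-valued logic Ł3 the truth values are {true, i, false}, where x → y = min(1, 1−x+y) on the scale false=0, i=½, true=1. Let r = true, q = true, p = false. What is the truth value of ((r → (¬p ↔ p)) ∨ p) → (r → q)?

¬p = ¬false = true
¬p ↔ p = true ↔ false = false
r → (¬p ↔ p) = true → false = false
(r → (¬p ↔ p)) ∨ p = false ∨ false = false
r → q = true → true = true
((r → (¬p ↔ p)) ∨ p) → (r → q) = false → true = true

true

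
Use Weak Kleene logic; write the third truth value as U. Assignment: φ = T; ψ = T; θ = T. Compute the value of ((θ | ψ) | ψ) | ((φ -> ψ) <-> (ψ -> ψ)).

θ | ψ = T | T = T
(θ | ψ) | ψ = T | T = T
φ -> ψ = T -> T = T
ψ -> ψ = T -> T = T
(φ -> ψ) <-> (ψ -> ψ) = T <-> T = T
((θ | ψ) | ψ) | ((φ -> ψ) <-> (ψ -> ψ)) = T | T = T

T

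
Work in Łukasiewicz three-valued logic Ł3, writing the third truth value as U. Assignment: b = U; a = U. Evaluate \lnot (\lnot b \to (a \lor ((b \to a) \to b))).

0

\lnot b = \lnot U = U
b \to a = U \to U = 1  [min(1, 1−½+½)]
(b \to a) \to b = 1 \to U = U
a \lor ((b \to a) \to b) = U \lor U = U
\lnot b \to (a \lor ((b \to a) \to b)) = U \to U = 1
\lnot (\lnot b \to (a \lor ((b \to a) \to b))) = \lnot 1 = 0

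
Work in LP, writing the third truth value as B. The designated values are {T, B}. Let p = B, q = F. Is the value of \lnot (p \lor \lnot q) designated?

No

\lnot q = \lnot F = T
p \lor \lnot q = B \lor T = T
\lnot (p \lor \lnot q) = \lnot T = F
F ∉ {T, B}.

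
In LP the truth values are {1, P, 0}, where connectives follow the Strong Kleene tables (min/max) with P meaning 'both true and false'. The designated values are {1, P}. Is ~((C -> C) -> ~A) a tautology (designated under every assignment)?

No

Countermodel: C=1, A=0 gives 0, which is not designated.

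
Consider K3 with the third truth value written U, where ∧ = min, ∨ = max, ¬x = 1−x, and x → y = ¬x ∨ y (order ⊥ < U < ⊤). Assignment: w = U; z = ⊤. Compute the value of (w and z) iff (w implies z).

U

w and z = U and ⊤ = U
w implies z = U implies ⊤ = ⊤  [not U or ⊤]
(w and z) iff (w implies z) = U iff ⊤ = U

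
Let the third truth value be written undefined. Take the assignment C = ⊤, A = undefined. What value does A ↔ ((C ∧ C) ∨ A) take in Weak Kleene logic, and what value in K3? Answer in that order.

In Weak Kleene logic: C ∧ C = ⊤ ∧ ⊤ = ⊤
(C ∧ C) ∨ A = ⊤ ∨ undefined = undefined
A ↔ ((C ∧ C) ∨ A) = undefined ↔ undefined = undefined
In K3: C ∧ C = ⊤ ∧ ⊤ = ⊤
(C ∧ C) ∨ A = ⊤ ∨ undefined = ⊤
A ↔ ((C ∧ C) ∨ A) = undefined ↔ ⊤ = undefined

undefined; undefined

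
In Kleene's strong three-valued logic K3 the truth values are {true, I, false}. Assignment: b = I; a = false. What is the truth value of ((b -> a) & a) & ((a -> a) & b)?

b -> a = I -> false = I
(b -> a) & a = I & false = false
a -> a = false -> false = true
(a -> a) & b = true & I = I
((b -> a) & a) & ((a -> a) & b) = false & I = false

false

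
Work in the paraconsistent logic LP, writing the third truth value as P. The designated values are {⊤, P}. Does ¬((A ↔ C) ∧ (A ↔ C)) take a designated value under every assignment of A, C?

No

Countermodel: A=⊤, C=⊤ gives ⊥, which is not designated.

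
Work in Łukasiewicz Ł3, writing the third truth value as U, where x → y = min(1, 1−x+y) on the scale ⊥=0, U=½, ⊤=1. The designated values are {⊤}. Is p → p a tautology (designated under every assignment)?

Every assignment of p over {⊤, U, ⊥} gives a value in {⊤}.
In particular, with p=U: p → p = ⊤.

Yes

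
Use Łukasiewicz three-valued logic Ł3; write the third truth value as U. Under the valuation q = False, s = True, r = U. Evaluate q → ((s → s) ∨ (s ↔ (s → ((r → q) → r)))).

True

s → s = True → True = True
r → q = U → False = U  [min(1, 1−½+0)]
(r → q) → r = U → U = True
s → ((r → q) → r) = True → True = True
s ↔ (s → ((r → q) → r)) = True ↔ True = True
(s → s) ∨ (s ↔ (s → ((r → q) → r))) = True ∨ True = True
q → ((s → s) ∨ (s ↔ (s → ((r → q) → r)))) = False → True = True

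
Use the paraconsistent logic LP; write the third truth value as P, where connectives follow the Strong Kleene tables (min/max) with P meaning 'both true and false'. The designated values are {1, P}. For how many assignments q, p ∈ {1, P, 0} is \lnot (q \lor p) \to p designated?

Of the 9 assignments, 8 give a value in {1, P}.

8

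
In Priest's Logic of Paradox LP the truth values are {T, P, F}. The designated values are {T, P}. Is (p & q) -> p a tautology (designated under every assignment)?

Every assignment of p, q over {T, P, F} gives a value in {T, P}.
In particular, with p=P, q=P: (p & q) -> p = P.

Yes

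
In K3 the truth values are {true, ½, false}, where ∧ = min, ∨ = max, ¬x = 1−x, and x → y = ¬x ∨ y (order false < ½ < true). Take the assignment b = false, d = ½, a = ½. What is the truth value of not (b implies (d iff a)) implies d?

true

d iff a = ½ iff ½ = ½
b implies (d iff a) = false implies ½ = true  [not false or ½]
not (b implies (d iff a)) = not true = false
not (b implies (d iff a)) implies d = false implies ½ = true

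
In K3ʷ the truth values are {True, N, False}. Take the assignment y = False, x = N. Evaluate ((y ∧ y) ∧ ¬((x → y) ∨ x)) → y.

y ∧ y = False ∧ False = False
x → y = N → False = N
(x → y) ∨ x = N ∨ N = N
¬((x → y) ∨ x) = ¬N = N
(y ∧ y) ∧ ¬((x → y) ∨ x) = False ∧ N = N
((y ∧ y) ∧ ¬((x → y) ∨ x)) → y = N → False = N

N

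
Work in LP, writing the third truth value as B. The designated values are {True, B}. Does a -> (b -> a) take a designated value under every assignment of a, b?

Yes

Every assignment of a, b over {True, B, False} gives a value in {True, B}.
In particular, with a=B, b=B: a -> (b -> a) = B.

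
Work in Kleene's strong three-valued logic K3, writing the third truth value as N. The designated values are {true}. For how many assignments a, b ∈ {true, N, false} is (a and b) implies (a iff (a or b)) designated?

Of the 9 assignments, 7 give a value in {true}.

7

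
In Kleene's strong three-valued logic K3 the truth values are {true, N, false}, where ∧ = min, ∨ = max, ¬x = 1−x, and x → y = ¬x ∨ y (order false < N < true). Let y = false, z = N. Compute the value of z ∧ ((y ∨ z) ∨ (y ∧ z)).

y ∨ z = false ∨ N = N
y ∧ z = false ∧ N = false
(y ∨ z) ∨ (y ∧ z) = N ∨ false = N
z ∧ ((y ∨ z) ∨ (y ∧ z)) = N ∧ N = N

N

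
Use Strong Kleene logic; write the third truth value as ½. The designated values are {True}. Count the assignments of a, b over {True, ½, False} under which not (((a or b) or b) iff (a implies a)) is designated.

1

Designated under: (a=False, b=False).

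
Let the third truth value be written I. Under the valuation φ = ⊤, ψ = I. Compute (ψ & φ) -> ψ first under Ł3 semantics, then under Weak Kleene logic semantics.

⊤; I

In Ł3: ψ & φ = I & ⊤ = I
(ψ & φ) -> ψ = I -> I = ⊤  [min(1, 1−½+½)]
In Weak Kleene logic: ψ & φ = I & ⊤ = I
(ψ & φ) -> ψ = I -> I = I  [any arg is the third value ⇒ result is the third value]
They differ because Ł3 and Weak Kleene logic treat I differently under the binary connectives.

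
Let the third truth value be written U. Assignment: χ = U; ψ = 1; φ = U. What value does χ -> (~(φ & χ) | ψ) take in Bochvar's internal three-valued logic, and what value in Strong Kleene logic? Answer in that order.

U; 1

In Bochvar's internal three-valued logic: φ & χ = U & U = U
~(φ & χ) = ~U = U
~(φ & χ) | ψ = U | 1 = U
χ -> (~(φ & χ) | ψ) = U -> U = U  [any arg is the third value ⇒ result is the third value]
In Strong Kleene logic: φ & χ = U & U = U
~(φ & χ) = ~U = U
~(φ & χ) | ψ = U | 1 = 1
χ -> (~(φ & χ) | ψ) = U -> 1 = 1  [~U | 1]
They differ because Bochvar's internal three-valued logic and Strong Kleene logic treat U differently under the binary connectives.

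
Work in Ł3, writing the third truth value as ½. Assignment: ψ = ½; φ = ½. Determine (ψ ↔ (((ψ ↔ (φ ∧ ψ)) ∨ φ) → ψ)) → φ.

½

φ ∧ ψ = ½ ∧ ½ = ½
ψ ↔ (φ ∧ ψ) = ½ ↔ ½ = T
(ψ ↔ (φ ∧ ψ)) ∨ φ = T ∨ ½ = T
((ψ ↔ (φ ∧ ψ)) ∨ φ) → ψ = T → ½ = ½
ψ ↔ (((ψ ↔ (φ ∧ ψ)) ∨ φ) → ψ) = ½ ↔ ½ = T
(ψ ↔ (((ψ ↔ (φ ∧ ψ)) ∨ φ) → ψ)) → φ = T → ½ = ½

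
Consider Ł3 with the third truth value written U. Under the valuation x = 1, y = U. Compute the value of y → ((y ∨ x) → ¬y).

y ∨ x = U ∨ 1 = 1
¬y = ¬U = U
(y ∨ x) → ¬y = 1 → U = U
y → ((y ∨ x) → ¬y) = U → U = 1

1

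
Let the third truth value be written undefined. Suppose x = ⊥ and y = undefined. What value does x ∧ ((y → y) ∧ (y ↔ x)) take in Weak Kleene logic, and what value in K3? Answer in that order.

In Weak Kleene logic: y → y = undefined → undefined = undefined  [any arg is the third value ⇒ result is the third value]
y ↔ x = undefined ↔ ⊥ = undefined
(y → y) ∧ (y ↔ x) = undefined ∧ undefined = undefined
x ∧ ((y → y) ∧ (y ↔ x)) = ⊥ ∧ undefined = undefined
In K3: y → y = undefined → undefined = undefined
y ↔ x = undefined ↔ ⊥ = undefined
(y → y) ∧ (y ↔ x) = undefined ∧ undefined = undefined
x ∧ ((y → y) ∧ (y ↔ x)) = ⊥ ∧ undefined = ⊥
They differ because Weak Kleene logic and K3 treat undefined differently under the binary connectives.

undefined; ⊥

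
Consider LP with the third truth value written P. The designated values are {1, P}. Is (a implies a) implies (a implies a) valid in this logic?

Every assignment of a over {1, P, 0} gives a value in {1, P}.
In particular, with a=P: (a implies a) implies (a implies a) = P.

Yes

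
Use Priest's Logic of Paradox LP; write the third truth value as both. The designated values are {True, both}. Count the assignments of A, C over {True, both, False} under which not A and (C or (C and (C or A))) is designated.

Designated under: (A=both, C=True); (A=both, C=both); (A=False, C=True); (A=False, C=both).

4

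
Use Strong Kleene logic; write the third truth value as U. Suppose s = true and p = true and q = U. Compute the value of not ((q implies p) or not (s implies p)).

false

q implies p = U implies true = true
s implies p = true implies true = true
not (s implies p) = not true = false
(q implies p) or not (s implies p) = true or false = true
not ((q implies p) or not (s implies p)) = not true = false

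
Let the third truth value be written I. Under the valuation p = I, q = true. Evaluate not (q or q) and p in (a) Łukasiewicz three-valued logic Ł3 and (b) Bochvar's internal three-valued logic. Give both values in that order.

In Łukasiewicz three-valued logic Ł3: q or q = true or true = true
not (q or q) = not true = false
not (q or q) and p = false and I = false
In Bochvar's internal three-valued logic: q or q = true or true = true
not (q or q) = not true = false
not (q or q) and p = false and I = I
They differ because Łukasiewicz three-valued logic Ł3 and Bochvar's internal three-valued logic treat I differently under the binary connectives.

false; I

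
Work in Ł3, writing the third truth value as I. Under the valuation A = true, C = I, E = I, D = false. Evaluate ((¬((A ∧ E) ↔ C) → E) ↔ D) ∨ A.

A ∧ E = true ∧ I = I
(A ∧ E) ↔ C = I ↔ I = true  [1 − |½−½|]
¬((A ∧ E) ↔ C) = ¬true = false
¬((A ∧ E) ↔ C) → E = false → I = true
(¬((A ∧ E) ↔ C) → E) ↔ D = true ↔ false = false
((¬((A ∧ E) ↔ C) → E) ↔ D) ∨ A = false ∨ true = true

true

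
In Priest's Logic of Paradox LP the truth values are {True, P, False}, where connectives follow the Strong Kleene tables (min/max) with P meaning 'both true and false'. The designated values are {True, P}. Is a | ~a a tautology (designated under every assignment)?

Yes

Every assignment of a over {True, P, False} gives a value in {True, P}.
In particular, with a=P: a | ~a = P.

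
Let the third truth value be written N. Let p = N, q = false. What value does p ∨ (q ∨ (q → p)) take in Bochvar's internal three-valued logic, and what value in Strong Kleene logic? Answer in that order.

In Bochvar's internal three-valued logic: q → p = false → N = N  [any arg is the third value ⇒ result is the third value]
q ∨ (q → p) = false ∨ N = N
p ∨ (q ∨ (q → p)) = N ∨ N = N
In Strong Kleene logic: q → p = false → N = true  [¬false ∨ N]
q ∨ (q → p) = false ∨ true = true
p ∨ (q ∨ (q → p)) = N ∨ true = true
They differ because Bochvar's internal three-valued logic and Strong Kleene logic treat N differently under the binary connectives.

N; true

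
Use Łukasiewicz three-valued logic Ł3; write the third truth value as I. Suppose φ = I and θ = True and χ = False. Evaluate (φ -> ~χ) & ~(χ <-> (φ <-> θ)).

I

~χ = ~False = True
φ -> ~χ = I -> True = True  [min(1, 1−½+1)]
φ <-> θ = I <-> True = I
χ <-> (φ <-> θ) = False <-> I = I
~(χ <-> (φ <-> θ)) = ~I = I
(φ -> ~χ) & ~(χ <-> (φ <-> θ)) = True & I = I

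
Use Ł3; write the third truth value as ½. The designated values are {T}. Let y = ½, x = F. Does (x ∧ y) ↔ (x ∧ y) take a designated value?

Yes

x ∧ y = F ∧ ½ = F
x ∧ y = F ∧ ½ = F
(x ∧ y) ↔ (x ∧ y) = F ↔ F = T
T ∈ {T}.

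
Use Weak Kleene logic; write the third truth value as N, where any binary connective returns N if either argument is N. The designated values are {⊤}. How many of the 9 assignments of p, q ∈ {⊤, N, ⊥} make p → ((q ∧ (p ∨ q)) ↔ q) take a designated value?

Designated under: (p=⊤, q=⊤); (p=⊤, q=⊥); (p=⊥, q=⊤); (p=⊥, q=⊥).

4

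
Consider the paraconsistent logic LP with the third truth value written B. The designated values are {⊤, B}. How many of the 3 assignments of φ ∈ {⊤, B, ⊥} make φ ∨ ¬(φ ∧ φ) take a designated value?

3

φ=⊤: ⊤ ✓
φ=B: B ✓
φ=⊥: ⊤ ✓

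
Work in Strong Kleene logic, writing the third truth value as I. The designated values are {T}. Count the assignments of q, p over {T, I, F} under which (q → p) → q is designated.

3

Designated under: (q=T, p=T); (q=T, p=I); (q=T, p=F).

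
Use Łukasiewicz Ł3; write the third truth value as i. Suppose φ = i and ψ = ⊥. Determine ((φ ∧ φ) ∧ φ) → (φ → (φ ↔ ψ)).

⊤

φ ∧ φ = i ∧ i = i
(φ ∧ φ) ∧ φ = i ∧ i = i
φ ↔ ψ = i ↔ ⊥ = i  [1 − |½−0|]
φ → (φ ↔ ψ) = i → i = ⊤
((φ ∧ φ) ∧ φ) → (φ → (φ ↔ ψ)) = i → ⊤ = ⊤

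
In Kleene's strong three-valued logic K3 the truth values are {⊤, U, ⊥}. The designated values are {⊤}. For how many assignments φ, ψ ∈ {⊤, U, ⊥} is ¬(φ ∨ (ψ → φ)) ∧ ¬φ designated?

Designated under: (φ=⊥, ψ=⊤).

1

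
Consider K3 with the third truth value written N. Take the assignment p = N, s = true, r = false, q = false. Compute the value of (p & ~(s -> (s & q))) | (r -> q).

s & q = true & false = false
s -> (s & q) = true -> false = false
~(s -> (s & q)) = ~false = true
p & ~(s -> (s & q)) = N & true = N
r -> q = false -> false = true
(p & ~(s -> (s & q))) | (r -> q) = N | true = true

true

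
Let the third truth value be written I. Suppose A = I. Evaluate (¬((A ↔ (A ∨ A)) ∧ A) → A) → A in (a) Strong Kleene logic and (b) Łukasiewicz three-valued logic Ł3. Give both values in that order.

I; I

In Strong Kleene logic: A ∨ A = I ∨ I = I
A ↔ (A ∨ A) = I ↔ I = I
(A ↔ (A ∨ A)) ∧ A = I ∧ I = I
¬((A ↔ (A ∨ A)) ∧ A) = ¬I = I
¬((A ↔ (A ∨ A)) ∧ A) → A = I → I = I  [¬I ∨ I]
(¬((A ↔ (A ∨ A)) ∧ A) → A) → A = I → I = I
In Łukasiewicz three-valued logic Ł3: A ∨ A = I ∨ I = I
A ↔ (A ∨ A) = I ↔ I = true
(A ↔ (A ∨ A)) ∧ A = true ∧ I = I
¬((A ↔ (A ∨ A)) ∧ A) = ¬I = I
¬((A ↔ (A ∨ A)) ∧ A) → A = I → I = true
(¬((A ↔ (A ∨ A)) ∧ A) → A) → A = true → I = I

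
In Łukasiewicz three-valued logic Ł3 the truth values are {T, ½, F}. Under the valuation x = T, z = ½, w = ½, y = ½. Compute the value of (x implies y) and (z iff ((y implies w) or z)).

½

x implies y = T implies ½ = ½  [min(1, 1−1+½)]
y implies w = ½ implies ½ = T
(y implies w) or z = T or ½ = T
z iff ((y implies w) or z) = ½ iff T = ½
(x implies y) and (z iff ((y implies w) or z)) = ½ and ½ = ½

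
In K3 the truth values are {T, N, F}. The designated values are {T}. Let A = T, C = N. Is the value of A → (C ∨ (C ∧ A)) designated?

No

C ∧ A = N ∧ T = N
C ∨ (C ∧ A) = N ∨ N = N
A → (C ∨ (C ∧ A)) = T → N = N  [¬T ∨ N]
N ∉ {T}.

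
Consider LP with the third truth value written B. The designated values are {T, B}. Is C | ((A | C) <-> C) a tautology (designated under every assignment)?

Countermodel: C=F, A=T gives F, which is not designated.

No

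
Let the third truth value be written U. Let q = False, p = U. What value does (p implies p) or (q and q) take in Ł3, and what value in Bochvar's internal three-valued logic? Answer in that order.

In Ł3: p implies p = U implies U = True  [min(1, 1−½+½)]
q and q = False and False = False
(p implies p) or (q and q) = True or False = True
In Bochvar's internal three-valued logic: p implies p = U implies U = U  [any arg is the third value ⇒ result is the third value]
q and q = False and False = False
(p implies p) or (q and q) = U or False = U
They differ because Ł3 and Bochvar's internal three-valued logic treat U differently under the binary connectives.

True; U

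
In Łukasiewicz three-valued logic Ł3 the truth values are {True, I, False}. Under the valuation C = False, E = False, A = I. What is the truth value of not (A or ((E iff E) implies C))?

E iff E = False iff False = True
(E iff E) implies C = True implies False = False
A or ((E iff E) implies C) = I or False = I
not (A or ((E iff E) implies C)) = not I = I

I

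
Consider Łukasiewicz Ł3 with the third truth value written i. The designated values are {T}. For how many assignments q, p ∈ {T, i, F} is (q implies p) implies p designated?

5

Of the 9 assignments, 5 give a value in {T}.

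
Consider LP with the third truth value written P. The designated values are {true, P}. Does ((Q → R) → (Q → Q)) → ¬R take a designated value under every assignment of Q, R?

Countermodel: Q=true, R=true gives false, which is not designated.

No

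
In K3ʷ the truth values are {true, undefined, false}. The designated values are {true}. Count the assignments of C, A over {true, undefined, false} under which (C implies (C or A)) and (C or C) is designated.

Designated under: (C=true, A=true); (C=true, A=false).

2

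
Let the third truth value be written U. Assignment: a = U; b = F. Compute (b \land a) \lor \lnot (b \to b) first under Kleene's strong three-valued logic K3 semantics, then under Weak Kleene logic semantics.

F; U

In Kleene's strong three-valued logic K3: b \land a = F \land U = F
b \to b = F \to F = T
\lnot (b \to b) = \lnot T = F
(b \land a) \lor \lnot (b \to b) = F \lor F = F
In Weak Kleene logic: b \land a = F \land U = U
b \to b = F \to F = T
\lnot (b \to b) = \lnot T = F
(b \land a) \lor \lnot (b \to b) = U \lor F = U
They differ because Kleene's strong three-valued logic K3 and Weak Kleene logic treat U differently under the binary connectives.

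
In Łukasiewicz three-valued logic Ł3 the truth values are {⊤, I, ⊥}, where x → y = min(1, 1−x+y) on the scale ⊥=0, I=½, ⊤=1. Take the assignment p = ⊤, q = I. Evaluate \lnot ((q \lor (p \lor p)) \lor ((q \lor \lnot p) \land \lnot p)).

⊥

p \lor p = ⊤ \lor ⊤ = ⊤
q \lor (p \lor p) = I \lor ⊤ = ⊤
\lnot p = \lnot ⊤ = ⊥
q \lor \lnot p = I \lor ⊥ = I
\lnot p = \lnot ⊤ = ⊥
(q \lor \lnot p) \land \lnot p = I \land ⊥ = ⊥
(q \lor (p \lor p)) \lor ((q \lor \lnot p) \land \lnot p) = ⊤ \lor ⊥ = ⊤
\lnot ((q \lor (p \lor p)) \lor ((q \lor \lnot p) \land \lnot p)) = \lnot ⊤ = ⊥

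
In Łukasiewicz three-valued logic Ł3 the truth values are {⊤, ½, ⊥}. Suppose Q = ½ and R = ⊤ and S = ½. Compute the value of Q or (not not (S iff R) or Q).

½

S iff R = ½ iff ⊤ = ½
not (S iff R) = not ½ = ½
not not (S iff R) = not ½ = ½
not not (S iff R) or Q = ½ or ½ = ½
Q or (not not (S iff R) or Q) = ½ or ½ = ½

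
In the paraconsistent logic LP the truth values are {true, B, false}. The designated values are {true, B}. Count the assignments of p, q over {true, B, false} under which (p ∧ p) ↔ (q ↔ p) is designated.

7

Of the 9 assignments, 7 give a value in {true, B}.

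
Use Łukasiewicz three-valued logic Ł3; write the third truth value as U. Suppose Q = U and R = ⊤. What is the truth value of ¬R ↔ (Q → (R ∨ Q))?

¬R = ¬⊤ = ⊥
R ∨ Q = ⊤ ∨ U = ⊤
Q → (R ∨ Q) = U → ⊤ = ⊤
¬R ↔ (Q → (R ∨ Q)) = ⊥ ↔ ⊤ = ⊥

⊥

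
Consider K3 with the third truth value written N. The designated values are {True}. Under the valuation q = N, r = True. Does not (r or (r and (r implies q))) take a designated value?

r implies q = True implies N = N  [not True or N]
r and (r implies q) = True and N = N
r or (r and (r implies q)) = True or N = True
not (r or (r and (r implies q))) = not True = False
False ∉ {True}.

No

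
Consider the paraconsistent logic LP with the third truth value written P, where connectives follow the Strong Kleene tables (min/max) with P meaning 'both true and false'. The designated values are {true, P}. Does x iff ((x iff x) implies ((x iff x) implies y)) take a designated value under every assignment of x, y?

Countermodel: x=true, y=false gives false, which is not designated.

No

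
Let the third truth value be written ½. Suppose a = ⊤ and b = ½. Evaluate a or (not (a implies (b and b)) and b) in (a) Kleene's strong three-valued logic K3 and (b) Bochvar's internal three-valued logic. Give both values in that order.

⊤; ½

In Kleene's strong three-valued logic K3: b and b = ½ and ½ = ½
a implies (b and b) = ⊤ implies ½ = ½  [not ⊤ or ½]
not (a implies (b and b)) = not ½ = ½
not (a implies (b and b)) and b = ½ and ½ = ½
a or (not (a implies (b and b)) and b) = ⊤ or ½ = ⊤
In Bochvar's internal three-valued logic: b and b = ½ and ½ = ½
a implies (b and b) = ⊤ implies ½ = ½  [any arg is the third value ⇒ result is the third value]
not (a implies (b and b)) = not ½ = ½
not (a implies (b and b)) and b = ½ and ½ = ½
a or (not (a implies (b and b)) and b) = ⊤ or ½ = ½
They differ because Kleene's strong three-valued logic K3 and Bochvar's internal three-valued logic treat ½ differently under the binary connectives.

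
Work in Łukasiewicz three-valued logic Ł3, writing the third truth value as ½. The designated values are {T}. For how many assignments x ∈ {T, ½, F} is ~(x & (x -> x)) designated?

x=T: F ·
x=½: ½ ·
x=F: T ✓

1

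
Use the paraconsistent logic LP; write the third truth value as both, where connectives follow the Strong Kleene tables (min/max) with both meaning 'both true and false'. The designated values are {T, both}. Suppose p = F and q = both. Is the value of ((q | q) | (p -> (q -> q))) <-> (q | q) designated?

Yes

q | q = both | both = both
q -> q = both -> both = both
p -> (q -> q) = F -> both = T
(q | q) | (p -> (q -> q)) = both | T = T
q | q = both | both = both
((q | q) | (p -> (q -> q))) <-> (q | q) = T <-> both = both
both ∈ {T, both}.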